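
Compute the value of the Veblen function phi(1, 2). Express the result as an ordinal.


phi(1, 2):
phi(1, beta) = epsilon_beta (the beta-th epsilon number).
phi(1, 2) = epsilon_2

epsilon_2


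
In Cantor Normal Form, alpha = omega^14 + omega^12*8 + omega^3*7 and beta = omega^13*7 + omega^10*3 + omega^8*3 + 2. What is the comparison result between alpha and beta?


Compare term by term from highest exponent:
alpha = omega^14 + omega^12*8 + omega^3*7
beta = omega^13*7 + omega^10*3 + omega^8*3 + 2
Term 1: alpha has omega^14*1, beta has omega^13*7
Term 2: alpha has omega^12*8, beta has omega^10*3
Term 3: alpha has omega^3*7, beta has omega^8*3
Term 4: alpha has omega^0*0, beta has omega^0*2
Result: alpha > beta

alpha > beta


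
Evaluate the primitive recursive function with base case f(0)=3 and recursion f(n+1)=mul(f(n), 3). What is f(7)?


f(0) = 3
f(1) = mul(f(0), 3) = mul(3, 3) = 9
f(2) = mul(f(1), 3) = mul(9, 3) = 27
f(3) = mul(f(2), 3) = mul(27, 3) = 81
f(4) = mul(f(3), 3) = mul(81, 3) = 243
f(5) = mul(f(4), 3) = mul(243, 3) = 729
f(6) = mul(f(5), 3) = mul(729, 3) = 2187
f(7) = mul(f(6), 3) = mul(2187, 3) = 6561


6561


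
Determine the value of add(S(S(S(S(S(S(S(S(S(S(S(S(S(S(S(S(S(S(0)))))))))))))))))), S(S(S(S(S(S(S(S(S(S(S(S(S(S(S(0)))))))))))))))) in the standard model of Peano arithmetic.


add(S^18(0), S^15(0)):
S^18(0) = 18
S^15(0) = 15
18 + 15 = 33

33


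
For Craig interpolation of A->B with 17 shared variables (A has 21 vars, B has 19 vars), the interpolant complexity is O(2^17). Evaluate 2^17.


Shared atoms = 17
Craig interpolant size bound = 2^17
= 131072

131072


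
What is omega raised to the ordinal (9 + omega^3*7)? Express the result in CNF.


omega^(9 + omega^3*7):
In ordinal addition a term is absorbed by a following term of strictly larger exponent: 0 < 3, so 9 + omega^3*7 = omega^3*7.
omega raised to a CNF ordinal is a single CNF term: Result = omega^(omega^3*7)

omega^(omega^3*7)


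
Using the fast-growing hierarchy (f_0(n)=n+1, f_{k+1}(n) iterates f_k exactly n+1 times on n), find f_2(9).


f_2(9) = f_1^10(9)
f_1(m) = 2m + 1.
Iterating: f_1^k(n) = 2^k*(n+1) - 1.
f_2(9) = 2^10*(9+1) - 1 = 1024*10 - 1 = 10239

10239


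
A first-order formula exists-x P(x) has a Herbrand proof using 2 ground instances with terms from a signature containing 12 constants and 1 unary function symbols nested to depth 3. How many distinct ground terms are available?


Herbrand terms by depth:
Depth 0: 12 constants
Depth 1: 12 new terms (running total: 24)
Depth 2: 12 new terms (running total: 36)
Depth 3: 12 new terms (running total: 48)
Total distinct ground terms = 48

48


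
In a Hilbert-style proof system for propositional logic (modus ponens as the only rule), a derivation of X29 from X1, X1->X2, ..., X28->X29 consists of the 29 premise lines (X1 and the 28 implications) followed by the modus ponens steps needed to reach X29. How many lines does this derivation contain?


We have 29 premise lines: X1 and 28 implications.
Each implication is detached once by MP, giving 28 MP lines.
29 premise lines + 28 MP lines = 57 total lines.

57


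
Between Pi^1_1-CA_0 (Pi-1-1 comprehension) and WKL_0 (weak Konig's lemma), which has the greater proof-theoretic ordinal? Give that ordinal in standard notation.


Proof-theoretic ordinal of Pi^1_1-CA_0 (Pi-1-1 comprehension): psi_0(Omega_omega)
Proof-theoretic ordinal of WKL_0 (weak Konig's lemma): omega^omega
Comparing: omega^omega < psi_0(Omega_omega).
The larger ordinal is psi_0(Omega_omega) (from Pi^1_1-CA_0 (Pi-1-1 comprehension)).

psi_0(Omega_omega)


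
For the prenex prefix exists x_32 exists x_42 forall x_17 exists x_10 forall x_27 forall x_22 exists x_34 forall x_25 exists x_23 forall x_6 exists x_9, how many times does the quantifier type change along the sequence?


Walk the prefix and count type changes:
  position 1: exists -> exists
  position 2: exists -> forall <-- alternation
  position 3: forall -> exists <-- alternation
  position 4: exists -> forall <-- alternation
  position 5: forall -> forall
  position 6: forall -> exists <-- alternation
  position 7: exists -> forall <-- alternation
  position 8: forall -> exists <-- alternation
  position 9: exists -> forall <-- alternation
  position 10: forall -> exists <-- alternation
Total alternations = 8

8


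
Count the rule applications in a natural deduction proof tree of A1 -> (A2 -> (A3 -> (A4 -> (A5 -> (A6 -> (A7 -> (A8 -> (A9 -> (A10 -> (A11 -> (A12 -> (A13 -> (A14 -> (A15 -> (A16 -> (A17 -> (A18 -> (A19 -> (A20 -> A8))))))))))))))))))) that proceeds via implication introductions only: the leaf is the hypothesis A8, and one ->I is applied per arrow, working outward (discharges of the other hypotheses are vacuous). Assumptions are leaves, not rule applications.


The formula has 20 arrows (->); its innermost consequent A8 is one of the antecedents,
so the proof starts from the hypothesis leaf A8 (not a rule application) and closes one arrow per ->I.
Building A1 -> (A2 -> (A3 -> (A4 -> (A5 -> (A6 -> (A7 -> (A8 -> (A9 -> (A10 -> (A11 -> (A12 -> (A13 -> (A14 -> (A15 -> (A16 -> (A17 -> (A18 -> (A19 -> (A20 -> A8))))))))))))))))))) therefore takes 20 nested implication introductions.
Total inference nodes = 20

20


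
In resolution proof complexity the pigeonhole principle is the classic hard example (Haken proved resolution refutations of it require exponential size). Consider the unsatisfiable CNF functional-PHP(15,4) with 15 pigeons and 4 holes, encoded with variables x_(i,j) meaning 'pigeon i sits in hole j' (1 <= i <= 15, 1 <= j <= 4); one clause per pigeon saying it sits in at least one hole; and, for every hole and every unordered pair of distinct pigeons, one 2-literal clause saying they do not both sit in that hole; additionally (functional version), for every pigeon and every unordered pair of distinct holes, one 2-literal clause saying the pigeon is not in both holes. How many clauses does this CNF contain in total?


functional-PHP(15,4): 15 pigeons, 4 holes, 15*4 = 60 variables.
- pigeon clauses: one per pigeon -> 15 clauses
- hole clauses: 4 holes * C(15,2) = 4 * 105 -> 420 clauses
- functional clauses: 15 pigeons * C(4,2) = 15 * 6 -> 90 clauses
Total clauses = 15 + 420 + 90 = 525

525


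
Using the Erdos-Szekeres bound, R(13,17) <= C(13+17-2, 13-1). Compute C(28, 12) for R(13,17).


R(13,17) <= C(13+17-2, 13-1) = C(28, 12)
C(28, 12) = 28! / (12! * 16!)
= 30421755

30421755


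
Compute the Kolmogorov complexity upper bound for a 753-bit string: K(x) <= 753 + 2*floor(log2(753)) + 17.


floor(log2(753)) = 9
2 * 9 = 18
K(x) <= 753 + 18 + 17 = 788

788


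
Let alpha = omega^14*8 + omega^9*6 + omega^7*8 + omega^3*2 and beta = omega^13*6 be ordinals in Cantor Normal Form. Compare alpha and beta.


Compare term by term from highest exponent:
alpha = omega^14*8 + omega^9*6 + omega^7*8 + omega^3*2
beta = omega^13*6
Term 1: alpha has omega^14*8, beta has omega^13*6
Term 2: alpha has omega^9*6, beta has omega^0*0
Term 3: alpha has omega^7*8, beta has omega^0*0
Term 4: alpha has omega^3*2, beta has omega^0*0
Result: alpha > beta

alpha > beta


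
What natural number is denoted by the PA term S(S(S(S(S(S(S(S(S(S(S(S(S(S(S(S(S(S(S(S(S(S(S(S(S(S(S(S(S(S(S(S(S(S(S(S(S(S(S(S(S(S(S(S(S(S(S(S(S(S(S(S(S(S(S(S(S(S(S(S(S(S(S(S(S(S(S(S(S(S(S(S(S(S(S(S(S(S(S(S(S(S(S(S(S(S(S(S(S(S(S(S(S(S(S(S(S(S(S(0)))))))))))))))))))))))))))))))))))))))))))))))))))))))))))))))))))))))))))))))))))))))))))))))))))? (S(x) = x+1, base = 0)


Counting successors applied to 0:
99 applications of S to 0 = 99

99


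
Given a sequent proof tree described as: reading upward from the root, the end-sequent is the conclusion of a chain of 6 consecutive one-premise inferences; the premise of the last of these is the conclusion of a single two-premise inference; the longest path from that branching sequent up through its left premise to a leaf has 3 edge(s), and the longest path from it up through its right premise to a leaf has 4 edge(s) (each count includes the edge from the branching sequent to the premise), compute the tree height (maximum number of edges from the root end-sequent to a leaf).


Longest path through the left premise: 3 edges (measured from the branching sequent)
Longest path through the right premise: 4 edges
Height of the subtree rooted at the branching sequent: max(3, 4) = 4
The branching sequent sits 6 edges above the root (the chain of one-premise inferences), so height = 4 + 6 = 10

10


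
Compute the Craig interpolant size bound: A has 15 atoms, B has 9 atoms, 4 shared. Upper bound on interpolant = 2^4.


Shared atoms = 4
Craig interpolant size bound = 2^4
= 16

16


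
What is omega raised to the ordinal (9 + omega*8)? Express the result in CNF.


omega^(9 + omega*8):
In ordinal addition a term is absorbed by a following term of strictly larger exponent: 0 < 1, so 9 + omega*8 = omega*8.
omega raised to a CNF ordinal is a single CNF term: Result = omega^(omega*8)

omega^(omega*8)


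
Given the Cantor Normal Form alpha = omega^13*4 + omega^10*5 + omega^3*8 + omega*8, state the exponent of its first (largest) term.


CNF: omega^13*4 + omega^10*5 + omega^3*8 + omega*8
The leading term is omega^13*4, which has exponent 13.

13


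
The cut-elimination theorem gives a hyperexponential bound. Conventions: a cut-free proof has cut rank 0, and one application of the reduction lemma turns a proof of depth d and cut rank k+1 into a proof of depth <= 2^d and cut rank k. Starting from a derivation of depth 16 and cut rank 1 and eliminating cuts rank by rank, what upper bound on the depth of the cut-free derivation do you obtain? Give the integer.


Each rank reduction sends depth d to at most 2^d; cut rank r needs r reductions.
2_0(16) = 16
2_1(16) = 2^16 = 65536
Cut-free depth bound = 65536

65536


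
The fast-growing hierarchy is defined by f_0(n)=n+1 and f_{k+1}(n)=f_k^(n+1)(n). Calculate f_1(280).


f_1(280) = f_0^281(280)
f_0 adds 1 each time, applied 281 times.
f_1(280) = 280 + 281 = 561

561


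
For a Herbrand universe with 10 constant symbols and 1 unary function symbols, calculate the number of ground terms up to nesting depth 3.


Herbrand terms by depth:
Depth 0: 10 constants
Depth 1: 10 new terms (running total: 20)
Depth 2: 10 new terms (running total: 30)
Depth 3: 10 new terms (running total: 40)
Total distinct ground terms = 40

40


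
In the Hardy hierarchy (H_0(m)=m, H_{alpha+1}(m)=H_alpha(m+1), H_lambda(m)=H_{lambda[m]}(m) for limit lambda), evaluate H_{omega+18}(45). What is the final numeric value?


H_{omega+18}(45):
Unwind the 18 successor steps: H_{omega+18}(45) = H_omega(45+18) = H_omega(63).
H_omega(m) = H_m(m) = m + m = 2m.
Result = 2 * 63 = 126

126


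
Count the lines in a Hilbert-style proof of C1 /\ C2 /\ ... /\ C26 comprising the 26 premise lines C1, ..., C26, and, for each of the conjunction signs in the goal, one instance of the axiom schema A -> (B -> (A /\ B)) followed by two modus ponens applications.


Conjoining 26 premises:
- 26 premise lines
- the goal has 25 conjunction signs; each costs 1 axiom instance + 2 MP = 3 lines: 3 * 25 = 75
Total = 26 + 75 = 101 lines.

101


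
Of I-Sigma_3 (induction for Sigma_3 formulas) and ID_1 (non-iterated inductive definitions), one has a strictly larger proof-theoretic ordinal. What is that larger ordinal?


Proof-theoretic ordinal of I-Sigma_3 (induction for Sigma_3 formulas): omega^(omega^(omega^omega))
Proof-theoretic ordinal of ID_1 (non-iterated inductive definitions): psi_0(epsilon_{Omega+1})
Comparing: omega^(omega^(omega^omega)) < psi_0(epsilon_{Omega+1}).
The larger ordinal is psi_0(epsilon_{Omega+1}) (from ID_1 (non-iterated inductive definitions)).

psi_0(epsilon_{Omega+1})


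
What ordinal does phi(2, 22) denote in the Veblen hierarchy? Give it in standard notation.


phi(2, 22):
phi(2, beta) = zeta_beta (the beta-th zeta number, fixed point of epsilon).
phi(2, 22) = zeta_22

zeta_22


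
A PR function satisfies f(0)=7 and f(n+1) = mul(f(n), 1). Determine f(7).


f(0) = 7
f(1) = mul(f(0), 1) = mul(7, 1) = 7
f(2) = mul(f(1), 1) = mul(7, 1) = 7
f(3) = mul(f(2), 1) = mul(7, 1) = 7
f(4) = mul(f(3), 1) = mul(7, 1) = 7
f(5) = mul(f(4), 1) = mul(7, 1) = 7
f(6) = mul(f(5), 1) = mul(7, 1) = 7
f(7) = mul(f(6), 1) = mul(7, 1) = 7


7


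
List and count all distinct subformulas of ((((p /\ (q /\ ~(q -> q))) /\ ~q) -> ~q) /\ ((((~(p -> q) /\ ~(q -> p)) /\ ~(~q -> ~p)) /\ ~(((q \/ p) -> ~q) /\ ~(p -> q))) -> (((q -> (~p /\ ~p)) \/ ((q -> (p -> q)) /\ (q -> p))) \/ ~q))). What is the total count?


Formula: ((((p /\ (q /\ ~(q -> q))) /\ ~q) -> ~q) /\ ((((~(p -> q) /\ ~(q -> p)) /\ ~(~q -> ~p)) /\ ~(((q \/ p) -> ~q) /\ ~(p -> q))) -> (((q -> (~p /\ ~p)) \/ ((q -> (p -> q)) /\ (q -> p))) \/ ~q)))
Subformulas found:
  1. p
  2. q
  3. ~p
  4. ~q
  5. (q \/ p)
  6. (q -> p)
  7. (q -> q)
  8. (p -> q)
  9. ~(q -> p)
  10. ~(q -> q)
  11. ~(p -> q)
  12. (~p /\ ~p)
  13. (~q -> ~p)
  14. ~(~q -> ~p)
  15. (q -> (p -> q))
  16. (q /\ ~(q -> q))
  17. ((q \/ p) -> ~q)
  18. (q -> (~p /\ ~p))
  19. (p /\ (q /\ ~(q -> q)))
  20. (~(p -> q) /\ ~(q -> p))
  21. ((q -> (p -> q)) /\ (q -> p))
  22. (((q \/ p) -> ~q) /\ ~(p -> q))
  23. ((p /\ (q /\ ~(q -> q))) /\ ~q)
  24. ~(((q \/ p) -> ~q) /\ ~(p -> q))
  25. (((p /\ (q /\ ~(q -> q))) /\ ~q) -> ~q)
  26. ((~(p -> q) /\ ~(q -> p)) /\ ~(~q -> ~p))
  27. ((q -> (~p /\ ~p)) \/ ((q -> (p -> q)) /\ (q -> p)))
  28. (((q -> (~p /\ ~p)) \/ ((q -> (p -> q)) /\ (q -> p))) \/ ~q)
  29. (((~(p -> q) /\ ~(q -> p)) /\ ~(~q -> ~p)) /\ ~(((q \/ p) -> ~q) /\ ~(p -> q)))
  30. ((((~(p -> q) /\ ~(q -> p)) /\ ~(~q -> ~p)) /\ ~(((q \/ p) -> ~q) /\ ~(p -> q))) -> (((q -> (~p /\ ~p)) \/ ((q -> (p -> q)) /\ (q -> p))) \/ ~q))
  31. ((((p /\ (q /\ ~(q -> q))) /\ ~q) -> ~q) /\ ((((~(p -> q) /\ ~(q -> p)) /\ ~(~q -> ~p)) /\ ~(((q \/ p) -> ~q) /\ ~(p -> q))) -> (((q -> (~p /\ ~p)) \/ ((q -> (p -> q)) /\ (q -> p))) \/ ~q)))
Total distinct subformulas = 31

31


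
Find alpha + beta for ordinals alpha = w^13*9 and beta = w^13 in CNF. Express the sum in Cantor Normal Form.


Ordinal addition w^13*9 + w^13:
Both terms have the same exponent 13.
w^e*c + w^e*d = w^e*(c+d).
Result = w^13*(9+1) = w^13*10

w^13*10


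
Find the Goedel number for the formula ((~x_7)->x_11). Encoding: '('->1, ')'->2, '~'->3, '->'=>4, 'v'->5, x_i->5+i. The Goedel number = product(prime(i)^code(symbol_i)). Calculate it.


Formula: ((~x_7)->x_11)
Symbol codes: [1, 1, 3, 12, 2, 4, 16, 2]
Primes: [2, 3, 5, 7, 11, 13, 17, 19]
p_1^1 = 2^1 = 2
p_2^1 = 3^1 = 3
p_3^3 = 5^3 = 125
p_4^12 = 7^12 = 13841287201
p_5^2 = 11^2 = 121
p_6^4 = 13^4 = 28561
p_7^16 = 17^16 = 48661191875666868481
p_8^2 = 19^2 = 361
Product = 630211707824691278564161298992605218940750

630211707824691278564161298992605218940750


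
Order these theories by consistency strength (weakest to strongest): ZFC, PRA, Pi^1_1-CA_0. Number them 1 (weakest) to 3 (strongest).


Ordering by consistency strength:
1. PRA
2. Pi^1_1-CA_0
3. ZFC


ZFC=3, PRA=1, Pi^1_1-CA_0=2


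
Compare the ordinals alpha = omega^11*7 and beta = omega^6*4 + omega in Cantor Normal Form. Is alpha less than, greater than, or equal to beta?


Compare term by term from highest exponent:
alpha = omega^11*7
beta = omega^6*4 + omega
Term 1: alpha has omega^11*7, beta has omega^6*4
Term 2: alpha has omega^0*0, beta has omega^1*1
Result: alpha > beta

alpha > beta


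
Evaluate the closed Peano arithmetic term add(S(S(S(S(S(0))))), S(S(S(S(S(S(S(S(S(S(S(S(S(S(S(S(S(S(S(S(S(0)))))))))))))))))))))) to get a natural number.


add(S^5(0), S^21(0)):
S^5(0) = 5
S^21(0) = 21
5 + 21 = 26

26


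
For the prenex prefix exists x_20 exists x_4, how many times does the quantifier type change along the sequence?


Walk the prefix and count type changes:
  position 1: exists -> exists
Total alternations = 0

0


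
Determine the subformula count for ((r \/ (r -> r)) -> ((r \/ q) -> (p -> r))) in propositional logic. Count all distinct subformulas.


Formula: ((r \/ (r -> r)) -> ((r \/ q) -> (p -> r)))
Subformulas found:
  1. q
  2. r
  3. p
  4. (r -> r)
  5. (r \/ q)
  6. (p -> r)
  7. (r \/ (r -> r))
  8. ((r \/ q) -> (p -> r))
  9. ((r \/ (r -> r)) -> ((r \/ q) -> (p -> r)))
Total distinct subformulas = 9

9


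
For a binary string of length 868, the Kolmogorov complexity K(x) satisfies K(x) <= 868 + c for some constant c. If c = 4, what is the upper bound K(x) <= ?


K(x) <= |x| + c = 868 + 4 = 872

872


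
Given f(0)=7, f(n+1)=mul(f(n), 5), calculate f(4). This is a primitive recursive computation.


f(0) = 7
f(1) = mul(f(0), 5) = mul(7, 5) = 35
f(2) = mul(f(1), 5) = mul(35, 5) = 175
f(3) = mul(f(2), 5) = mul(175, 5) = 875
f(4) = mul(f(3), 5) = mul(875, 5) = 4375


4375


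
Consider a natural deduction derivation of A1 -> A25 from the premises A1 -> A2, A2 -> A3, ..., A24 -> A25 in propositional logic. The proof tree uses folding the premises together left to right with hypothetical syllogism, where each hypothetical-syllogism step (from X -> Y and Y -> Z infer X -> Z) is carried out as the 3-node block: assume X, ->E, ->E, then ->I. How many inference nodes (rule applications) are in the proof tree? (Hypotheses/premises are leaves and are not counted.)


There are 24 premises in the chain. The first HS step combines premises 1 and 2; each further premise needs one more HS step.
So 24 premises require 24 - 1 = 23 hypothetical-syllogism steps.
Each HS step uses 3 inference nodes (->E, ->E, ->I).
23 * 3 = 69 total inference nodes.

69


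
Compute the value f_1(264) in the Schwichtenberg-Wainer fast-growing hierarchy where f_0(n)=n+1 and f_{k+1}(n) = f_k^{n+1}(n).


f_1(264) = f_0^265(264)
f_0 adds 1 each time, applied 265 times.
f_1(264) = 264 + 265 = 529

529


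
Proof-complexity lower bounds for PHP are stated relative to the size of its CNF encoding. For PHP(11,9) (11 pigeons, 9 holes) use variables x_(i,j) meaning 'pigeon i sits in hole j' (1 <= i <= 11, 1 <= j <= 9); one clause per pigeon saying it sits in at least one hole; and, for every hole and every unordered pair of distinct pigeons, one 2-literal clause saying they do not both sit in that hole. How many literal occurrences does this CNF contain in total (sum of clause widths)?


PHP(11,9): 11 pigeons, 9 holes, 11*9 = 99 variables.
- pigeon clauses: one per pigeon -> 11 clauses of width 9 -> 99 literals
- hole clauses: 9 holes * C(11,2) = 9 * 55 -> 495 clauses of width 2 -> 990 literals
Total literal occurrences = 99 + 990 = 1089

1089


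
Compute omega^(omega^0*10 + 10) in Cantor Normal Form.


omega^(omega^0*10 + 10):
omega^0 = 1, so the exponent is 10 + 10 = 20 (finite ordinal addition).
Result = omega^20, already a single CNF term.

omega^20


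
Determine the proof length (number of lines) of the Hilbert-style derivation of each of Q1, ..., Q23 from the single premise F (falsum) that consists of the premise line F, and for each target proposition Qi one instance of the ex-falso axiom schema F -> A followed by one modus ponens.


Ex falso, line by line:
- 1 premise line (F)
- 23 targets, each needing 1 axiom instance (F -> Qi) + 1 MP = 2 lines: 2 * 23 = 46
Total = 1 + 46 = 47 lines.

47


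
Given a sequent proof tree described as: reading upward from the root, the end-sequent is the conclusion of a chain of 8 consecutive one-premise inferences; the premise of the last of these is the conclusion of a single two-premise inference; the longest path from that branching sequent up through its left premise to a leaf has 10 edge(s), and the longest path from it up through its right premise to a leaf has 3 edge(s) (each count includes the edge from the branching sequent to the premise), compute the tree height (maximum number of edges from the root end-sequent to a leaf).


Longest path through the left premise: 10 edges (measured from the branching sequent)
Longest path through the right premise: 3 edges
Height of the subtree rooted at the branching sequent: max(10, 3) = 10
The branching sequent sits 8 edges above the root (the chain of one-premise inferences), so height = 10 + 8 = 18

18


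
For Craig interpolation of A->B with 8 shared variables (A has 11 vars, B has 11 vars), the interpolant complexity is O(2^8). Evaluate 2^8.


Shared atoms = 8
Craig interpolant size bound = 2^8
= 256

256


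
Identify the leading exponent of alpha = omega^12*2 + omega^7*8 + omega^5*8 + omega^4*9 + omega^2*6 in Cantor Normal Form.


CNF: omega^12*2 + omega^7*8 + omega^5*8 + omega^4*9 + omega^2*6
The leading term is omega^12*2, which has exponent 12.

12


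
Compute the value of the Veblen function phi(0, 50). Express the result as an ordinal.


phi(0, 50):
phi(0, beta) = omega^beta by definition.
phi(0, 50) = omega^50

omega^50


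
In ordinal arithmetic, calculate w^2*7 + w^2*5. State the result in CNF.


Ordinal addition w^2*7 + w^2*5:
Both terms have the same exponent 2.
w^e*c + w^e*d = w^e*(c+d).
Result = w^2*(7+5) = w^2*12

w^2*12


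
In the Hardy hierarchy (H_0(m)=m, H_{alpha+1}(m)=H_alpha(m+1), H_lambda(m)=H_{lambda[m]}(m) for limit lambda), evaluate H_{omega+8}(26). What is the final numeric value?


H_{omega+8}(26):
Unwind the 8 successor steps: H_{omega+8}(26) = H_omega(26+8) = H_omega(34).
H_omega(m) = H_m(m) = m + m = 2m.
Result = 2 * 34 = 68

68


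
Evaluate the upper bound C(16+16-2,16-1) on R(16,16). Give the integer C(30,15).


R(16,16) <= C(16+16-2, 16-1) = C(30, 15)
C(30, 15) = 30! / (15! * 15!)
= 155117520

155117520


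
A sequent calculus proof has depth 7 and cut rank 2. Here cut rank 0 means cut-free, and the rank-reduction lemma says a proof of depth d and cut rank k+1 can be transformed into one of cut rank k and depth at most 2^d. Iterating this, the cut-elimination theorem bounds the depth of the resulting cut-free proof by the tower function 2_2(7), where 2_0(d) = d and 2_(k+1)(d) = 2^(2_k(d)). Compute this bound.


Each rank reduction sends depth d to at most 2^d; cut rank r needs r reductions.
2_0(7) = 7
2_1(7) = 2^7 = 128
2_2(7) = 2^128 = 340282366920938463463374607431768211456
Cut-free depth bound = 340282366920938463463374607431768211456

340282366920938463463374607431768211456


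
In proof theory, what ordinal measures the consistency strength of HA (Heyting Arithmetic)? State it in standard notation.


The proof-theoretic ordinal of HA (Heyting Arithmetic) is a standard result in ordinal analysis.
This ordinal is the supremum of order types of primitive recursive well-orderings
that the theory can prove to be well-ordered.
For HA (Heyting Arithmetic), the proof-theoretic ordinal is epsilon_0.

epsilon_0


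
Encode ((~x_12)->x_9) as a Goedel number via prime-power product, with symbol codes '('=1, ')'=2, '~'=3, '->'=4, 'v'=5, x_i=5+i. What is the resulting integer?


Formula: ((~x_12)->x_9)
Symbol codes: [1, 1, 3, 17, 2, 4, 14, 2]
Primes: [2, 3, 5, 7, 11, 13, 17, 19]
p_1^1 = 2^1 = 2
p_2^1 = 3^1 = 3
p_3^3 = 5^3 = 125
p_4^17 = 7^17 = 232630513987207
p_5^2 = 11^2 = 121
p_6^4 = 13^4 = 28561
p_7^14 = 17^14 = 168377826559400929
p_8^2 = 19^2 = 361
Product = 36650408904531440549577366616500747109817250

36650408904531440549577366616500747109817250


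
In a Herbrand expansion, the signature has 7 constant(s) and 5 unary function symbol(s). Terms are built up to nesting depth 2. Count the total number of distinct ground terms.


Herbrand terms by depth:
Depth 0: 7 constants
Depth 1: 35 new terms (running total: 42)
Depth 2: 175 new terms (running total: 217)
Total distinct ground terms = 217

217


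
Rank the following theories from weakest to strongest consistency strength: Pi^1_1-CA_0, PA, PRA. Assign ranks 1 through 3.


Ordering by consistency strength:
1. PRA
2. PA
3. Pi^1_1-CA_0


Pi^1_1-CA_0=3, PA=2, PRA=1


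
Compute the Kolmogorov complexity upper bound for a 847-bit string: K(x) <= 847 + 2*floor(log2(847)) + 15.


floor(log2(847)) = 9
2 * 9 = 18
K(x) <= 847 + 18 + 15 = 880

880


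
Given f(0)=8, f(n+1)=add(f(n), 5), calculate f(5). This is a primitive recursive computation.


f(0) = 8
f(1) = add(f(0), 5) = add(8, 5) = 13
f(2) = add(f(1), 5) = add(13, 5) = 18
f(3) = add(f(2), 5) = add(18, 5) = 23
f(4) = add(f(3), 5) = add(23, 5) = 28
f(5) = add(f(4), 5) = add(28, 5) = 33


33


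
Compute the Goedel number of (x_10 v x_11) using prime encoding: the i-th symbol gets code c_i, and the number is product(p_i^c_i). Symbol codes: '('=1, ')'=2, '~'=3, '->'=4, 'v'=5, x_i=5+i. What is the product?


Formula: (x_10 v x_11)
Symbol codes: [1, 15, 5, 16, 2]
Primes: [2, 3, 5, 7, 11]
p_1^1 = 2^1 = 2
p_2^15 = 3^15 = 14348907
p_3^5 = 5^5 = 3125
p_4^16 = 7^16 = 33232930569601
p_5^2 = 11^2 = 121
Product = 360622523998500468180918750

360622523998500468180918750


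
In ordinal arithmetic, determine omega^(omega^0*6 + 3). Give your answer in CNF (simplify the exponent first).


omega^(omega^0*6 + 3):
omega^0 = 1, so the exponent is 6 + 3 = 9 (finite ordinal addition).
Result = omega^9, already a single CNF term.

omega^9


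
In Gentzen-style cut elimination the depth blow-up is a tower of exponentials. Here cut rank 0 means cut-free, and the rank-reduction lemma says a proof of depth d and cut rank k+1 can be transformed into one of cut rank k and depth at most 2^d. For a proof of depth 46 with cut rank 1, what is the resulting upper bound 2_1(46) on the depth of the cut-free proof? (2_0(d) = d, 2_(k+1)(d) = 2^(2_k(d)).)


Each rank reduction sends depth d to at most 2^d; cut rank r needs r reductions.
2_0(46) = 46
2_1(46) = 2^46 = 70368744177664
Cut-free depth bound = 70368744177664

70368744177664


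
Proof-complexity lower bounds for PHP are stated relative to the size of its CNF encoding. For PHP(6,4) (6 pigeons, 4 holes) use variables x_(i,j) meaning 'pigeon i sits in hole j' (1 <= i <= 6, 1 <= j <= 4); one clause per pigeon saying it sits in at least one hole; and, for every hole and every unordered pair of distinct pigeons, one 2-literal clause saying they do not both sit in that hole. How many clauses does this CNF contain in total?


PHP(6,4): 6 pigeons, 4 holes, 6*4 = 24 variables.
- pigeon clauses: one per pigeon -> 6 clauses
- hole clauses: 4 holes * C(6,2) = 4 * 15 -> 60 clauses
Total clauses = 6 + 60 = 66

66


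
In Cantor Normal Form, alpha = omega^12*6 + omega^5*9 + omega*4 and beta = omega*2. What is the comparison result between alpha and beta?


Compare term by term from highest exponent:
alpha = omega^12*6 + omega^5*9 + omega*4
beta = omega*2
Term 1: alpha has omega^12*6, beta has omega^1*2
Term 2: alpha has omega^5*9, beta has omega^0*0
Term 3: alpha has omega^1*4, beta has omega^0*0
Result: alpha > beta

alpha > beta


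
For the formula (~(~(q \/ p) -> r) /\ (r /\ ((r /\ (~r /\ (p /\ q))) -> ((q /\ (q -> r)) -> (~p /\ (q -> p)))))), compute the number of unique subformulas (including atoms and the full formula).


Formula: (~(~(q \/ p) -> r) /\ (r /\ ((r /\ (~r /\ (p /\ q))) -> ((q /\ (q -> r)) -> (~p /\ (q -> p))))))
Subformulas found:
  1. r
  2. q
  3. p
  4. ~p
  5. ~r
  6. (q \/ p)
  7. (p /\ q)
  8. (q -> p)
  9. (q -> r)
  10. ~(q \/ p)
  11. (q /\ (q -> r))
  12. (~p /\ (q -> p))
  13. (~(q \/ p) -> r)
  14. (~r /\ (p /\ q))
  15. ~(~(q \/ p) -> r)
  16. (r /\ (~r /\ (p /\ q)))
  17. ((q /\ (q -> r)) -> (~p /\ (q -> p)))
  18. ((r /\ (~r /\ (p /\ q))) -> ((q /\ (q -> r)) -> (~p /\ (q -> p))))
  19. (r /\ ((r /\ (~r /\ (p /\ q))) -> ((q /\ (q -> r)) -> (~p /\ (q -> p)))))
  20. (~(~(q \/ p) -> r) /\ (r /\ ((r /\ (~r /\ (p /\ q))) -> ((q /\ (q -> r)) -> (~p /\ (q -> p))))))
Total distinct subformulas = 20

20


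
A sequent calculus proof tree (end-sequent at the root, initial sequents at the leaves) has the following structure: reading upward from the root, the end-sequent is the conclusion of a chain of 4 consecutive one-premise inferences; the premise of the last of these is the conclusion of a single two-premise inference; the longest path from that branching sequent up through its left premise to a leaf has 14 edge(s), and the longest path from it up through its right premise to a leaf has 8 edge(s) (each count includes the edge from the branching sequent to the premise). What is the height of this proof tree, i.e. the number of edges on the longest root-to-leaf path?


Longest path through the left premise: 14 edges (measured from the branching sequent)
Longest path through the right premise: 8 edges
Height of the subtree rooted at the branching sequent: max(14, 8) = 14
The branching sequent sits 4 edges above the root (the chain of one-premise inferences), so height = 14 + 4 = 18

18


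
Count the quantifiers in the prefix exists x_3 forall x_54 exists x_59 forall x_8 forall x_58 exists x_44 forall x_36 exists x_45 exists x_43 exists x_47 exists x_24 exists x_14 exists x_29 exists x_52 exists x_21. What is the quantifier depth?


Quantifier prefix has 15 quantifier symbols.
Quantifier depth = 15

15


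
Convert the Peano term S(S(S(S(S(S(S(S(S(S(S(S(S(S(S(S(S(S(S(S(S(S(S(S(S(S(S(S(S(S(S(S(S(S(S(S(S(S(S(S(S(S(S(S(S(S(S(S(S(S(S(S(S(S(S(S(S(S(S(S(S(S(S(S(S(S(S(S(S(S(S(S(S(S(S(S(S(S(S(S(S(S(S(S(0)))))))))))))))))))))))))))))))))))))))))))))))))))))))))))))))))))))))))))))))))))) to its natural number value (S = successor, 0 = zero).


Counting successors applied to 0:
84 applications of S to 0 = 84

84


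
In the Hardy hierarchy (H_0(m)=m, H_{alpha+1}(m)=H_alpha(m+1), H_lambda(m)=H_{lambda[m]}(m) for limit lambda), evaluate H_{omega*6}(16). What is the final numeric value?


H_{omega*6}(16):
For the Hardy hierarchy, H_{omega*k}(n) = 2^k * n.
2^6 = 64.
64 * 16 = 1024

1024


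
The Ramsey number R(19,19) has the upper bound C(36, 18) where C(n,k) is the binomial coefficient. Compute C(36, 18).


R(19,19) <= C(19+19-2, 19-1) = C(36, 18)
C(36, 18) = 36! / (18! * 18!)
= 9075135300

9075135300


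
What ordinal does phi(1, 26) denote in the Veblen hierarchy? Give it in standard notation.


phi(1, 26):
phi(1, beta) = epsilon_beta (the beta-th epsilon number).
phi(1, 26) = epsilon_26

epsilon_26


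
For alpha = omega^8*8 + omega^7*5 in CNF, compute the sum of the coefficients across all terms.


CNF: omega^8*8 + omega^7*5
Coefficients: 8 + 5 = 13

13


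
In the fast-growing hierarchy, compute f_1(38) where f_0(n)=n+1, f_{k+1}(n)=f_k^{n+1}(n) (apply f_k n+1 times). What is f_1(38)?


f_1(38) = f_0^39(38)
f_0 adds 1 each time, applied 39 times.
f_1(38) = 38 + 39 = 77

77


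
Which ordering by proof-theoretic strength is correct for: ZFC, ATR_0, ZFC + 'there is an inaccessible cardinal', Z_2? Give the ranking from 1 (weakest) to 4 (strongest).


Ordering by consistency strength:
1. ATR_0
2. Z_2
3. ZFC
4. ZFC + 'there is an inaccessible cardinal'


ZFC=3, ATR_0=1, ZFC + 'there is an inaccessible cardinal'=4, Z_2=2


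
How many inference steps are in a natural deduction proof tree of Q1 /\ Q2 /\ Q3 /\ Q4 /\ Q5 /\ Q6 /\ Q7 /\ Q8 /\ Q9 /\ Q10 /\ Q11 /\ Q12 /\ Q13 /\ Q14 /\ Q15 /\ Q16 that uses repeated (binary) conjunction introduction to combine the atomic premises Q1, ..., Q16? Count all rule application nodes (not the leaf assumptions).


The target conjunction has 16 conjuncts, i.e. 15 binary /\ connectives.
Each conjunction-intro joins two pieces, so 16 atoms require 16-1 = 15 applications.
Total inference nodes = 15

15


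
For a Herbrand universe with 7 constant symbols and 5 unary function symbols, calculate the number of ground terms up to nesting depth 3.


Herbrand terms by depth:
Depth 0: 7 constants
Depth 1: 35 new terms (running total: 42)
Depth 2: 175 new terms (running total: 217)
Depth 3: 875 new terms (running total: 1092)
Total distinct ground terms = 1092

1092


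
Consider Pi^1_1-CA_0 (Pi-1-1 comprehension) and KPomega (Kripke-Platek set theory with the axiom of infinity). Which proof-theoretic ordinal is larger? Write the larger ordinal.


Proof-theoretic ordinal of Pi^1_1-CA_0 (Pi-1-1 comprehension): psi_0(Omega_omega)
Proof-theoretic ordinal of KPomega (Kripke-Platek set theory with the axiom of infinity): psi_0(epsilon_{Omega+1})
Comparing: psi_0(epsilon_{Omega+1}) < psi_0(Omega_omega).
The larger ordinal is psi_0(Omega_omega) (from Pi^1_1-CA_0 (Pi-1-1 comprehension)).

psi_0(Omega_omega)


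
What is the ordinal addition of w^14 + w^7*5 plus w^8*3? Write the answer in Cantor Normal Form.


Ordinal addition (w^14 + w^7*5) + w^8*3:
alpha's leading term has exponent 14 > beta's exponent 8, so it survives.
alpha's tail term has exponent 7 < beta's exponent 8, so it is absorbed by beta.
In ordinal addition, any term followed by a strictly larger-exponent term is absorbed.
Result = w^14 + w^8*3

w^14 + w^8*3


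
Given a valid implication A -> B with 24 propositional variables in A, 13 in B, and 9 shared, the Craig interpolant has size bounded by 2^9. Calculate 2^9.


Shared atoms = 9
Craig interpolant size bound = 2^9
= 512

512


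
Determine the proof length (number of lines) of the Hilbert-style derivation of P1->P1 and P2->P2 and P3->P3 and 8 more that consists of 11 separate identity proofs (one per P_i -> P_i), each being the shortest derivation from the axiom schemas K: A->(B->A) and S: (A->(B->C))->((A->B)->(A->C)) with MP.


The shortest proof of A->A from K and S in the Hilbert calculus has exactly 5 lines:
(1) K instance A->((A->A)->A), (2) S instance, (3) MP on 1,2, (4) K instance A->(A->A), (5) MP on 3,4.
For 11 independent identities: 11 * 5 = 55 lines total.

55


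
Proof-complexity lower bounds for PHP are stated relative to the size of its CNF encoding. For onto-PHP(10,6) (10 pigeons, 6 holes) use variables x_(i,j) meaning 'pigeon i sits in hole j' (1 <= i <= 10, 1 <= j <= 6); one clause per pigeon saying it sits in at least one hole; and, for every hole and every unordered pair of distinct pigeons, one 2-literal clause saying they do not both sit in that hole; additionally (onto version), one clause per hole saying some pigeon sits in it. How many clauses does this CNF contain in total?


onto-PHP(10,6): 10 pigeons, 6 holes, 10*6 = 60 variables.
- pigeon clauses: one per pigeon -> 10 clauses
- hole clauses: 6 holes * C(10,2) = 6 * 45 -> 270 clauses
- onto clauses: one per hole -> 6 clauses
Total clauses = 10 + 270 + 6 = 286

286


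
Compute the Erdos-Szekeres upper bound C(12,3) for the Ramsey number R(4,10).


R(4,10) <= C(4+10-2, 4-1) = C(12, 3)
C(12, 3) = 12! / (3! * 9!)
= 220

220


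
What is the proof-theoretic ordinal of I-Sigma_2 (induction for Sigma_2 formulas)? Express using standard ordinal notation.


The proof-theoretic ordinal of I-Sigma_2 (induction for Sigma_2 formulas) is a standard result in ordinal analysis.
This ordinal is the supremum of order types of primitive recursive well-orderings
that the theory can prove to be well-ordered.
For I-Sigma_2 (induction for Sigma_2 formulas), the proof-theoretic ordinal is omega^(omega^omega).

omega^(omega^omega)


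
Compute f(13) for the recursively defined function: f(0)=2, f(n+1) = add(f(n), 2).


f(0) = 2
f(1) = add(f(0), 2) = add(2, 2) = 4
f(2) = add(f(1), 2) = add(4, 2) = 6
f(3) = add(f(2), 2) = add(6, 2) = 8
f(4) = add(f(3), 2) = add(8, 2) = 10
f(5) = add(f(4), 2) = add(10, 2) = 12
f(6) = add(f(5), 2) = add(12, 2) = 14
f(7) = add(f(6), 2) = add(14, 2) = 16
f(8) = add(f(7), 2) = add(16, 2) = 18
f(9) = add(f(8), 2) = add(18, 2) = 20
f(10) = add(f(9), 2) = add(20, 2) = 22
f(11) = add(f(10), 2) = add(22, 2) = 24
f(12) = add(f(11), 2) = add(24, 2) = 26
f(13) = add(f(12), 2) = add(26, 2) = 28


28


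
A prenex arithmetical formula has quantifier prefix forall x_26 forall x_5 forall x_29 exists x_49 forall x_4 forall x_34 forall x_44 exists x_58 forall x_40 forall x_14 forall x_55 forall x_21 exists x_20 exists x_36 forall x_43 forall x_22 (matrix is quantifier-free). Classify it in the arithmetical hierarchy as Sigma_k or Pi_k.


Leading quantifier is forall, so the class is Pi.
Number of quantifier blocks = alternations + 1 = 6 + 1 = 7.
Classification: Pi_7

Pi_7


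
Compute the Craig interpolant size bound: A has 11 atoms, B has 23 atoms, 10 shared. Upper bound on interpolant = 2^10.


Shared atoms = 10
Craig interpolant size bound = 2^10
= 1024

1024


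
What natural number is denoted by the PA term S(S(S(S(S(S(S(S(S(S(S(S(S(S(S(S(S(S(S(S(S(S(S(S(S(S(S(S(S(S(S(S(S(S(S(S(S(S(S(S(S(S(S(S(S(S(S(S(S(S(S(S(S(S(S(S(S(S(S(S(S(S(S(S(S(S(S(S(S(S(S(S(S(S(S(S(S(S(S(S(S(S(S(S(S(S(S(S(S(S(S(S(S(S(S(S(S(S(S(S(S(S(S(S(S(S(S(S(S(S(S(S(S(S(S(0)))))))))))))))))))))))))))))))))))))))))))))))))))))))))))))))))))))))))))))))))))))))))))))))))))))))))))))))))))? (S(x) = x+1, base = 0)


Counting successors applied to 0:
115 applications of S to 0 = 115

115


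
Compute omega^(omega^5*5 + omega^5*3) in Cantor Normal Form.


omega^(omega^5*5 + omega^5*3):
Both terms of the exponent have the same exponent 5, so they merge: omega^5*5 + omega^5*3 = omega^5*(5+3) = omega^5*8.
omega raised to a CNF ordinal is a single CNF term: Result = omega^(omega^5*8)

omega^(omega^5*8)


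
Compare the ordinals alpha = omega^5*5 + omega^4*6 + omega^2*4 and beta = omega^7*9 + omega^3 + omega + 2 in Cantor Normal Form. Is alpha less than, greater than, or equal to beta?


Compare term by term from highest exponent:
alpha = omega^5*5 + omega^4*6 + omega^2*4
beta = omega^7*9 + omega^3 + omega + 2
Term 1: alpha has omega^5*5, beta has omega^7*9
Term 2: alpha has omega^4*6, beta has omega^3*1
Term 3: alpha has omega^2*4, beta has omega^1*1
Term 4: alpha has omega^0*0, beta has omega^0*2
Result: alpha < beta

alpha < beta


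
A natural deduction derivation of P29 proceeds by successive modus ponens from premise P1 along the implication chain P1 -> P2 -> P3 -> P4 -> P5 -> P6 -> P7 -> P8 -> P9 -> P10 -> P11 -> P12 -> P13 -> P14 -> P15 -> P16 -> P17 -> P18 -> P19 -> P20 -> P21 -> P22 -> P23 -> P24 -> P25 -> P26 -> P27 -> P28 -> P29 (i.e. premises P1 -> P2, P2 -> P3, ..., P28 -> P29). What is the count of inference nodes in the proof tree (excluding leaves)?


We have a chain: P1 -> P2 -> P3 -> P4 -> P5 -> P6 -> P7 -> P8 -> P9 -> P10 -> P11 -> P12 -> P13 -> P14 -> P15 -> P16 -> P17 -> P18 -> P19 -> P20 -> P21 -> P22 -> P23 -> P24 -> P25 -> P26 -> P27 -> P28 -> P29.
Each modus ponens application produces the next variable.
The chain has 29 propositions, so 29-1 = 28 modus ponens steps.
Total inference nodes = 28

28


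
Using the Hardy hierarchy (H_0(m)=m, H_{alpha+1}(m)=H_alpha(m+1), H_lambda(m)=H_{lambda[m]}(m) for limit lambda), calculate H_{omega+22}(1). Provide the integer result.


H_{omega+22}(1):
Unwind the 22 successor steps: H_{omega+22}(1) = H_omega(1+22) = H_omega(23).
H_omega(m) = H_m(m) = m + m = 2m.
Result = 2 * 23 = 46

46


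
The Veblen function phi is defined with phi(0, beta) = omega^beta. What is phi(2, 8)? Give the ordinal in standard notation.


phi(2, 8):
phi(2, beta) = zeta_beta (the beta-th zeta number, fixed point of epsilon).
phi(2, 8) = zeta_8

zeta_8


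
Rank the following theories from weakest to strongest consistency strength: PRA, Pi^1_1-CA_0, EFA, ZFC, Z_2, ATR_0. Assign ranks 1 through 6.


Ordering by consistency strength:
1. EFA
2. PRA
3. ATR_0
4. Pi^1_1-CA_0
5. Z_2
6. ZFC


PRA=2, Pi^1_1-CA_0=4, EFA=1, ZFC=6, Z_2=5, ATR_0=3


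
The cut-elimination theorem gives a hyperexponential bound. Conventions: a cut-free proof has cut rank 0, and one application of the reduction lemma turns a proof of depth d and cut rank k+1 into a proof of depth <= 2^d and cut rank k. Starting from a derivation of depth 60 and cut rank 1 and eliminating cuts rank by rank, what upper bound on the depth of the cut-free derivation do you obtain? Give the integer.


Each rank reduction sends depth d to at most 2^d; cut rank r needs r reductions.
2_0(60) = 60
2_1(60) = 2^60 = 1152921504606846976
Cut-free depth bound = 1152921504606846976

1152921504606846976


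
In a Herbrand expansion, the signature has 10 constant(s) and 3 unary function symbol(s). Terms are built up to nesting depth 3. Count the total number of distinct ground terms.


Herbrand terms by depth:
Depth 0: 10 constants
Depth 1: 30 new terms (running total: 40)
Depth 2: 90 new terms (running total: 130)
Depth 3: 270 new terms (running total: 400)
Total distinct ground terms = 400

400
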